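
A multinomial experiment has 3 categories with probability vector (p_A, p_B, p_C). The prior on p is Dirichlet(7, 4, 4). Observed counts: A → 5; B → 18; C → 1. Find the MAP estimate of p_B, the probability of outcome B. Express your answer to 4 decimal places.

The posterior is Dirichlet(αᵢ + nᵢ) = Dirichlet(12, 22, 5).
For a Dirichlet(a₁,…,a_K) with all aᵢ > 1, the mode has j-th component (aⱼ − 1)/(Σaᵢ − K).
Here Σaᵢ = 39 and K = 3, so p_B = (22 − 1)/(39 − 3) = 21/36 ≈ 0.5833.

MAP estimate of p_B = 0.5833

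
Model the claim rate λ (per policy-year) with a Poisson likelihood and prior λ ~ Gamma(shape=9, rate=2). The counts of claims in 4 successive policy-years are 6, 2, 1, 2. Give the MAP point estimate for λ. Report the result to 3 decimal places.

λ̂_MAP = 3.167

Σxᵢ = 6+2+1+2 = 11, with n = 4.
Posterior ∝ λ^8e^(−2λ) · λ^11e^(−4λ) = λ^19e^(−6λ), i.e. Gamma(shape=20, rate=6).
The mode of a Gamma(a, b) with a ≥ 1 (shape–rate) is (a−1)/b = 19/6 ≈ 3.167.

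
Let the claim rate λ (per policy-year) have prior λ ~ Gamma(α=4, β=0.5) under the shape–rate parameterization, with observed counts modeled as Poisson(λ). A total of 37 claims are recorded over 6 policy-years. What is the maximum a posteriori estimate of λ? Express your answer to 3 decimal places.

λ̂_MAP = 6.154

Σxᵢ = 37, n = 6.
Posterior ∝ λ^3e^(−0.5λ) · λ^37e^(−6λ) = λ^40e^(−6.5λ), i.e. Gamma(shape=41, rate=6.5).
The mode of a Gamma(a, b) with a ≥ 1 (shape–rate) is (a−1)/b = 40/6.5 ≈ 6.154.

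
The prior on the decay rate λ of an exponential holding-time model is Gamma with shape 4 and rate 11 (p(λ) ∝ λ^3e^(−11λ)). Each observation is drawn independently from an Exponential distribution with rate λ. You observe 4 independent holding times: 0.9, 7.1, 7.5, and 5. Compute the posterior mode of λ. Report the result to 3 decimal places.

The Exponential(rate=λ) likelihood is ∝ λ^n e^(−λΣtᵢ). Here n = 4 and Σtᵢ = 0.9 + 7.1 + 7.5 + 5 = 20.5.
Posterior ∝ λ^3e^(−11λ) · λ^4e^(−20.5λ) = λ^7e^(−31.5λ), i.e. Gamma(8, 31.5).
Mode = (a−1)/b = 7/31.5 ≈ 0.222.

λ̂_MAP = 0.222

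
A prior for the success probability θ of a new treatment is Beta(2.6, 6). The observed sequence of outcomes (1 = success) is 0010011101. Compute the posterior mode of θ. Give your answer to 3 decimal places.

θ̂_MAP = 0.398

Prior: Beta(2.6, 6).
Data: 5 successes in 10 trials (from the sequence). The binomial likelihood contributes θ^5(1−θ)^5, so the posterior is Beta(2.6+5, 6+5) = Beta(7.6, 11).
For Beta(a, b) with a, b > 1 the mode is (a−1)/(a+b−2) = 6.6/16.6 ≈ 0.398.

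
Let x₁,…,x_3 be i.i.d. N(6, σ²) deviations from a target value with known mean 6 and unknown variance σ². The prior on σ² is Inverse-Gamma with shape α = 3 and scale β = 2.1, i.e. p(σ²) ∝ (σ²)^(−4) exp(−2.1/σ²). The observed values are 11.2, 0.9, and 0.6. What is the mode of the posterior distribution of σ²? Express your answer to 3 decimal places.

σ̂²_MAP = 7.855

Sum of squared deviations about the known mean: SS = (11.2−6)² + (0.9−6)² + (0.6−6)² = 82.21.
The Normal likelihood contributes (σ²)^(−n/2) exp(−SS/(2σ²)), so the posterior is Inverse-Gamma(α + n/2, β + SS/2) = Inverse-Gamma(4.5, 43.205).
The mode of Inverse-Gamma(a, b) is b/(a+1) = 43.205/5.5 ≈ 7.855.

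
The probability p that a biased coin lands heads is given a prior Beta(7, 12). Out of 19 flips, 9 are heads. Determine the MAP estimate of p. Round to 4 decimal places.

p̂_MAP = 0.4167

Prior: Beta(7, 12).
Data: 9 successes in 19 trials. The binomial likelihood contributes p^9(1−p)^10, so the posterior is Beta(7+9, 12+10) = Beta(16, 22).
For Beta(a, b) with a, b > 1 the mode is (a−1)/(a+b−2) = 15/36 ≈ 0.4167.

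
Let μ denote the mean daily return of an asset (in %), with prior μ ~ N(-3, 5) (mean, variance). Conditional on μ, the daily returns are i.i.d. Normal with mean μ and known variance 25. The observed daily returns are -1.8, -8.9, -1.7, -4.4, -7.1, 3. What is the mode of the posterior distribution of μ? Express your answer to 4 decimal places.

n = 6; x̄ = ((-1.8) + (-8.9) + (-1.7) + (-4.4) + (-7.1) + 3)/6 = -20.9/6 = -209/60 ≈ -3.4833.
For a Normal prior and Normal likelihood with known variance, the posterior is Normal; its mode equals its mean, the precision-weighted average.
Prior precision 1/σ₀² = 1/5 = 0.2; data precision n/σ² = 6/25 = 0.24.
μ̂ = (0.2·(-3) + 0.24·(-209/60)) / (0.2 + 0.24) = (-1.436)/0.44 = -359/110 ≈ -3.2636.

μ̂_MAP = -3.2636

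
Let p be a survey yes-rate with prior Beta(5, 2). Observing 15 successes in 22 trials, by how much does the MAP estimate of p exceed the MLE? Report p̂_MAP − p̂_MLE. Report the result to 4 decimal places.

Posterior is Beta(20, 9); MAP = (20−1)/(29−2) = 19/27 ≈ 0.70370.
MLE ignores the prior: p̂_MLE = k/n = 15/22 ≈ 0.68182.
Difference = 19/27 − 15/22 = 13/594 ≈ 0.0219.

MAP − MLE = 0.0219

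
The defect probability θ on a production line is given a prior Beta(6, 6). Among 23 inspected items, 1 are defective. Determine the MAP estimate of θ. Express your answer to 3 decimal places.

θ̂_MAP = 0.182

Prior: Beta(6, 6).
Data: 1 success in 23 trials. The binomial likelihood contributes θ(1−θ)^22, so the posterior is Beta(6+1, 6+22) = Beta(7, 28).
For Beta(a, b) with a, b > 1 the mode is (a−1)/(a+b−2) = 6/33 ≈ 0.182.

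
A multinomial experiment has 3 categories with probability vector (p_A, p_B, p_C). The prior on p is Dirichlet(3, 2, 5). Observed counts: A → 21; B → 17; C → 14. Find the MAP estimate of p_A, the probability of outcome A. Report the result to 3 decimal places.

MAP estimate of p_A = 0.390

The posterior is Dirichlet(αᵢ + nᵢ) = Dirichlet(24, 19, 19).
For a Dirichlet(a₁,…,a_K) with all aᵢ > 1, the mode has j-th component (aⱼ − 1)/(Σaᵢ − K).
Here Σaᵢ = 62 and K = 3, so p_A = (24 − 1)/(62 − 3) = 23/59 ≈ 0.390.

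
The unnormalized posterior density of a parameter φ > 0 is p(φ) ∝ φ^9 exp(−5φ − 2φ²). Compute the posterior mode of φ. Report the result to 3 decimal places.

φ̂_MAP = 1.000

ℓ'(φ) = 9/φ − 5 − 4φ. Setting this to zero and multiplying by φ: 4φ² + 5φ − 9 = 0.
φ = (−5 + √(5² + 4·4·9)) / (2·4) = (−5 + √169) / 8 = (−5 + 13)/8 = 1.
ℓ''(φ) = −9/φ² − 4 < 0, confirming a maximum.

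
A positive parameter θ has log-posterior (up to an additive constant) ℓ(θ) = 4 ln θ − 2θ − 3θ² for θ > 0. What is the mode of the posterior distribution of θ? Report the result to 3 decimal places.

ℓ'(θ) = 4/θ − 2 − 6θ. Setting this to zero and multiplying by θ: 6θ² + 2θ − 4 = 0.
θ = (−2 + √(2² + 4·6·4)) / (2·6) = (−2 + √100) / 12 = (−2 + 10)/12 = 2/3.
ℓ''(θ) = −4/θ² − 6 < 0, confirming a maximum.

θ̂_MAP = 0.667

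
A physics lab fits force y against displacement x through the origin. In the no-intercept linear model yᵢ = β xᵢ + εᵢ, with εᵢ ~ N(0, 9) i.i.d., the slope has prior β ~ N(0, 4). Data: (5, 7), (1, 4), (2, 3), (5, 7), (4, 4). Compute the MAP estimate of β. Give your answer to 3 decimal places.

log p(β | y) = −Σ(yᵢ − βxᵢ)²/(2·9) − β²/(2·4) + const.
Setting the derivative to zero: Σxᵢ(yᵢ − βxᵢ)/9 − β/4 = 0, so β = Σxᵢyᵢ / (Σxᵢ² + σ²/τ²).
Σxᵢyᵢ = 5·7 + 1·4 + 2·3 + 5·7 + 4·4 = 96; Σxᵢ² = 71; σ²/τ² = 2.25.
β̂_MAP = 96 / (71 + 2.25) = 96/73.25 ≈ 1.311.

β̂_MAP = 1.311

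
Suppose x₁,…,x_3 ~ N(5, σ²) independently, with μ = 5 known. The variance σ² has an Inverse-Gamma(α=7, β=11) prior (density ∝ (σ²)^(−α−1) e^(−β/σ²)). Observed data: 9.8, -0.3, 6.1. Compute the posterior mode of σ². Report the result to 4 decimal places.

σ̂²_MAP = 3.9126

Sum of squared deviations about the known mean: SS = (9.8−5)² + (-0.3−5)² + (6.1−5)² = 52.34.
The Normal likelihood contributes (σ²)^(−n/2) exp(−SS/(2σ²)), so the posterior is Inverse-Gamma(α + n/2, β + SS/2) = Inverse-Gamma(8.5, 37.17).
The mode of Inverse-Gamma(a, b) is b/(a+1) = 37.17/9.5 ≈ 3.9126.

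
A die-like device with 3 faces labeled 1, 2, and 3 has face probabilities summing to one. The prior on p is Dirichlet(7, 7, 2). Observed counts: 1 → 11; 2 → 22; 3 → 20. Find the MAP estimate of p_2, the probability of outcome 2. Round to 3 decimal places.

MAP estimate: 0.424

The posterior is Dirichlet(αᵢ + nᵢ) = Dirichlet(18, 29, 22).
For a Dirichlet(a₁,…,a_K) with all aᵢ > 1, the mode has j-th component (aⱼ − 1)/(Σaᵢ − K).
Here Σaᵢ = 69 and K = 3, so p_2 = (29 − 1)/(69 − 3) = 28/66 ≈ 0.424.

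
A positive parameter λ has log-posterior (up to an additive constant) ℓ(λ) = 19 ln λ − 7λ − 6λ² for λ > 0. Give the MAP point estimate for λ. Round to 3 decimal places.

ℓ'(λ) = 19/λ − 7 − 12λ. Setting this to zero and multiplying by λ: 12λ² + 7λ − 19 = 0.
λ = (−7 + √(7² + 4·12·19)) / (2·12) = (−7 + √961) / 24 = (−7 + 31)/24 = 1.
ℓ''(λ) = −19/λ² − 12 < 0, confirming a maximum.

λ̂_MAP = 1.000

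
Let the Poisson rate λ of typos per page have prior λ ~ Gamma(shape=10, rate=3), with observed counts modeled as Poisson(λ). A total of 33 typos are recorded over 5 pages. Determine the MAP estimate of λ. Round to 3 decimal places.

Σxᵢ = 33, n = 5.
Posterior ∝ λ^9e^(−3λ) · λ^33e^(−5λ) = λ^42e^(−8λ), i.e. Gamma(shape=43, rate=8).
The mode of a Gamma(a, b) with a ≥ 1 (shape–rate) is (a−1)/b = 42/8 ≈ 5.250.

λ̂_MAP = 5.250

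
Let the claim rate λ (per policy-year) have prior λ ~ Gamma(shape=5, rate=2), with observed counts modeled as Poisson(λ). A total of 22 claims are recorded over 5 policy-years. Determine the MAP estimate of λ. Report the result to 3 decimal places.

Σxᵢ = 22, n = 5.
Posterior ∝ λ^4e^(−2λ) · λ^22e^(−5λ) = λ^26e^(−7λ), i.e. Gamma(shape=27, rate=7).
The mode of a Gamma(a, b) with a ≥ 1 (shape–rate) is (a−1)/b = 26/7 ≈ 3.714.

λ̂_MAP = 3.714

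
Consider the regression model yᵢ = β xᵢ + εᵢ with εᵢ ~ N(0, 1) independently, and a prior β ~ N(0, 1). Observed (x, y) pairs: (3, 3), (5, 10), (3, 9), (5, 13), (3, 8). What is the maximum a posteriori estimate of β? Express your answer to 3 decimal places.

β̂_MAP = 2.244

log p(β | y) = −Σ(yᵢ − βxᵢ)²/(2·1) − β²/(2·1) + const.
Setting the derivative to zero: Σxᵢ(yᵢ − βxᵢ)/1 − β/1 = 0, so β = Σxᵢyᵢ / (Σxᵢ² + σ²/τ²).
Σxᵢyᵢ = 3·3 + 5·10 + 3·9 + 5·13 + 3·8 = 175; Σxᵢ² = 77; σ²/τ² = 1.
β̂_MAP = 175 / (77 + 1) = 175/78 ≈ 2.244.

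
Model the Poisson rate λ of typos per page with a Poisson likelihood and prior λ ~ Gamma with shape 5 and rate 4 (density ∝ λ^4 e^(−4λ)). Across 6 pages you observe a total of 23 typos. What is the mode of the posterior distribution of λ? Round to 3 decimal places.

λ̂_MAP = 2.700

Σxᵢ = 23, n = 6.
Posterior ∝ λ^4e^(−4λ) · λ^23e^(−6λ) = λ^27e^(−10λ), i.e. Gamma(shape=28, rate=10).
The mode of a Gamma(a, b) with a ≥ 1 (shape–rate) is (a−1)/b = 27/10 ≈ 2.700.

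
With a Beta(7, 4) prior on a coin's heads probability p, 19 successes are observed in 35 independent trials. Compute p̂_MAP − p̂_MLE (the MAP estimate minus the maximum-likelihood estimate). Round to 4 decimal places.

Posterior is Beta(26, 20); MAP = (26−1)/(46−2) = 25/44 ≈ 0.56818.
MLE ignores the prior: p̂_MLE = k/n = 19/35 ≈ 0.54286.
Difference = 25/44 − 19/35 = 39/1540 ≈ 0.0253.

MAP − MLE = 0.0253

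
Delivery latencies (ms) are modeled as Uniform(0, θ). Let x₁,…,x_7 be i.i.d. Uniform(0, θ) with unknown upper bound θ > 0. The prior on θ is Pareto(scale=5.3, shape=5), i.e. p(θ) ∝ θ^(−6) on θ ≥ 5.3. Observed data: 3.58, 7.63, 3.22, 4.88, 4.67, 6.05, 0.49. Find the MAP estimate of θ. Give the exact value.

The Uniform(0, θ) likelihood is θ^(−n) for θ ≥ max(xᵢ), zero otherwise. Here max(xᵢ) = 7.63.
Posterior ∝ θ^(−6) · θ^(−7) = θ^(−13) on θ ≥ max(5.3, 7.63) = 7.63.
This density is strictly decreasing in θ, so the posterior mode lies at the lower boundary of the support.

θ̂_MAP = 7.63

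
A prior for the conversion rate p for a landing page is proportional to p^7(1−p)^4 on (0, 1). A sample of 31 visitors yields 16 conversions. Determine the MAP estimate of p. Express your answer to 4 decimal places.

p̂_MAP = 0.5476

The prior density ∝ p^7(1−p)^4 is the kernel of Beta(8, 5).
Data: 16 successes in 31 trials. The binomial likelihood contributes p^16(1−p)^15, so the posterior is Beta(8+16, 5+15) = Beta(24, 20).
For Beta(a, b) with a, b > 1 the mode is (a−1)/(a+b−2) = 23/42 ≈ 0.5476.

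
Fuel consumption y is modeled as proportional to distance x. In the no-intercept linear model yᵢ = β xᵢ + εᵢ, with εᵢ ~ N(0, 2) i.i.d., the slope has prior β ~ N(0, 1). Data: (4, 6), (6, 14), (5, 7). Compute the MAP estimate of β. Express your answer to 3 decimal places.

β̂_MAP = 1.810

log p(β | y) = −Σ(yᵢ − βxᵢ)²/(2·2) − β²/(2·1) + const.
Setting the derivative to zero: Σxᵢ(yᵢ − βxᵢ)/2 − β/1 = 0, so β = Σxᵢyᵢ / (Σxᵢ² + σ²/τ²).
Σxᵢyᵢ = 4·6 + 6·14 + 5·7 = 143; Σxᵢ² = 77; σ²/τ² = 2.
β̂_MAP = 143 / (77 + 2) = 143/79 ≈ 1.810.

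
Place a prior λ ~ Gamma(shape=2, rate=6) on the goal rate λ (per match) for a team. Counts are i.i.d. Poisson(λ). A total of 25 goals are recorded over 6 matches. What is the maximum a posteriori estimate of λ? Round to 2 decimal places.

λ̂_MAP = 2.17

Σxᵢ = 25, n = 6.
Posterior ∝ λe^(−6λ) · λ^25e^(−6λ) = λ^26e^(−12λ), i.e. Gamma(shape=27, rate=12).
The mode of a Gamma(a, b) with a ≥ 1 (shape–rate) is (a−1)/b = 26/12 ≈ 2.17.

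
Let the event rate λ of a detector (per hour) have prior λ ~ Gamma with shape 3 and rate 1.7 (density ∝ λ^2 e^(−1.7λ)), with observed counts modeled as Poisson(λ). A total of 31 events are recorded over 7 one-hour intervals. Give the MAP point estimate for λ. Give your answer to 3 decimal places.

λ̂_MAP = 3.793

Σxᵢ = 31, n = 7.
Posterior ∝ λ^2e^(−1.7λ) · λ^31e^(−7λ) = λ^33e^(−8.7λ), i.e. Gamma(shape=34, rate=8.7).
The mode of a Gamma(a, b) with a ≥ 1 (shape–rate) is (a−1)/b = 33/8.7 ≈ 3.793.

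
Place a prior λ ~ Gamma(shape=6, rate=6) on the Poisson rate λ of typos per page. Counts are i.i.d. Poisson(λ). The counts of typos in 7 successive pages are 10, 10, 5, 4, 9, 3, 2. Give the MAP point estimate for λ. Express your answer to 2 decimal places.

λ̂_MAP = 3.69

Σxᵢ = 10+10+5+4+9+3+2 = 43, with n = 7.
Posterior ∝ λ^5e^(−6λ) · λ^43e^(−7λ) = λ^48e^(−13λ), i.e. Gamma(shape=49, rate=13).
The mode of a Gamma(a, b) with a ≥ 1 (shape–rate) is (a−1)/b = 48/13 ≈ 3.69.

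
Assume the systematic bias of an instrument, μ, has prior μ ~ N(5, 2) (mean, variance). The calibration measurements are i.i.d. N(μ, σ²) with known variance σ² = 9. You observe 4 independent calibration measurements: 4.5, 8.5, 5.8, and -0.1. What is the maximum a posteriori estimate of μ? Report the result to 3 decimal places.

μ̂_MAP = 4.847

n = 4; x̄ = (4.5 + 8.5 + 5.8 + (-0.1))/4 = 18.7/4 = 4.675.
For a Normal prior and Normal likelihood with known variance, the posterior is Normal; its mode equals its mean, the precision-weighted average.
Prior precision 1/σ₀² = 1/2 = 0.5; data precision n/σ² = 4/9.
μ̂ = (0.5·5 + (4/9)·4.675) / (0.5 + 4/9) = (206/45)/(17/18) = 412/85 ≈ 4.847.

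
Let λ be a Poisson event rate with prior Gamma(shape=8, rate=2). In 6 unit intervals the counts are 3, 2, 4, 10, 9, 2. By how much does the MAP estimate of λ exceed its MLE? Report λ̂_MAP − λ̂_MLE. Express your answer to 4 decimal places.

Σxᵢ = 30. Posterior is Gamma(38, 8); MAP = (38−1)/8 = 37/8 ≈ 4.62500.
MLE = x̄ = 30/6 ≈ 5.00000.
Difference = 37/8 − 30/6 = -3/8 ≈ -0.3750.

MAP − MLE = -0.3750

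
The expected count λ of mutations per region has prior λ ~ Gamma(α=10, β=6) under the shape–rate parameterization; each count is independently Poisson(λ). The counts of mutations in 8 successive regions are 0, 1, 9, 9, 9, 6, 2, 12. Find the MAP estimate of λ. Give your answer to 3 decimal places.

λ̂_MAP = 4.071

Σxᵢ = 0+1+9+9+9+6+2+12 = 48, with n = 8.
Posterior ∝ λ^9e^(−6λ) · λ^48e^(−8λ) = λ^57e^(−14λ), i.e. Gamma(shape=58, rate=14).
The mode of a Gamma(a, b) with a ≥ 1 (shape–rate) is (a−1)/b = 57/14 ≈ 4.071.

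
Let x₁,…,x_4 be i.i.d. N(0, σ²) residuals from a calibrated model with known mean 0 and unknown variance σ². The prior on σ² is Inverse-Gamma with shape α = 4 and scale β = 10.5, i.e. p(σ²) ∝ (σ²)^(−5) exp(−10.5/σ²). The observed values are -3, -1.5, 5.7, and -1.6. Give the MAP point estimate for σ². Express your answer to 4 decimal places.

σ̂²_MAP = 4.8071

Sum of squared deviations about the known mean: SS = (-3−0)² + (-1.5−0)² + (5.7−0)² + (-1.6−0)² = 46.3.
The Normal likelihood contributes (σ²)^(−n/2) exp(−SS/(2σ²)), so the posterior is Inverse-Gamma(α + n/2, β + SS/2) = Inverse-Gamma(6, 33.65).
The mode of Inverse-Gamma(a, b) is b/(a+1) = 33.65/7 ≈ 4.8071.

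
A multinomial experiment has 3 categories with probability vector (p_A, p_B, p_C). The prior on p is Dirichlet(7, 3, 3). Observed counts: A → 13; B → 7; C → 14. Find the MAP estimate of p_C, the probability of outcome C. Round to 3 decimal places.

MAP estimate of p_C = 0.364

The posterior is Dirichlet(αᵢ + nᵢ) = Dirichlet(20, 10, 17).
For a Dirichlet(a₁,…,a_K) with all aᵢ > 1, the mode has j-th component (aⱼ − 1)/(Σaᵢ − K).
Here Σaᵢ = 47 and K = 3, so p_C = (17 − 1)/(47 − 3) = 16/44 ≈ 0.364.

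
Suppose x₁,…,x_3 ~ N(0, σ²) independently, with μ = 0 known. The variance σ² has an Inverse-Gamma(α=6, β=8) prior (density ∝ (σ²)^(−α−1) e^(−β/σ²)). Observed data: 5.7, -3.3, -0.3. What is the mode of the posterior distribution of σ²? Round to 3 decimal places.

σ̂²_MAP = 3.498

Sum of squared deviations about the known mean: SS = (5.7−0)² + (-3.3−0)² + (-0.3−0)² = 43.47.
The Normal likelihood contributes (σ²)^(−n/2) exp(−SS/(2σ²)), so the posterior is Inverse-Gamma(α + n/2, β + SS/2) = Inverse-Gamma(7.5, 29.735).
The mode of Inverse-Gamma(a, b) is b/(a+1) = 29.735/8.5 ≈ 3.498.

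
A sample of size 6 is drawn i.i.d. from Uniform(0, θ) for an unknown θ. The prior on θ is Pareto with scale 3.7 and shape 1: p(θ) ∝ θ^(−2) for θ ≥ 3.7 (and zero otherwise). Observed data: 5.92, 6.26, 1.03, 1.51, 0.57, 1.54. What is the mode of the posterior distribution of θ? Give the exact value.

The Uniform(0, θ) likelihood is θ^(−n) for θ ≥ max(xᵢ), zero otherwise. Here max(xᵢ) = 6.26.
Posterior ∝ θ^(−2) · θ^(−6) = θ^(−8) on θ ≥ max(3.7, 6.26) = 6.26.
This density is strictly decreasing in θ, so the posterior mode lies at the lower boundary of the support.

θ̂_MAP = 6.26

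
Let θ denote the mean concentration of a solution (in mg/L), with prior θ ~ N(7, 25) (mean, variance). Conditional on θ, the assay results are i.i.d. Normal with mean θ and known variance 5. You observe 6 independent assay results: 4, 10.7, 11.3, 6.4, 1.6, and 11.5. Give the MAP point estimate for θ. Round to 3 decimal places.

θ̂_MAP = 7.565

n = 6; x̄ = (4 + 10.7 + 11.3 + 6.4 + 1.6 + 11.5)/6 = 45.5/6 = 91/12 ≈ 7.5833.
For a Normal prior and Normal likelihood with known variance, the posterior is Normal; its mode equals its mean, the precision-weighted average.
Prior precision 1/σ₀² = 1/25 = 0.04; data precision n/σ² = 6/5 = 1.2.
θ̂ = (0.04·7 + 1.2·(91/12)) / (0.04 + 1.2) = 9.38/1.24 = 469/62 ≈ 7.565.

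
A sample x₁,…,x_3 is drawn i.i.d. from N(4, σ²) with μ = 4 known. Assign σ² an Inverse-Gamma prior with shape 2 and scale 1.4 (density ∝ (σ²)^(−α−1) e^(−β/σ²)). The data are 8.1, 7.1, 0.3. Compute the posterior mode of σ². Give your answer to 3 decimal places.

Sum of squared deviations about the known mean: SS = (8.1−4)² + (7.1−4)² + (0.3−4)² = 40.11.
The Normal likelihood contributes (σ²)^(−n/2) exp(−SS/(2σ²)), so the posterior is Inverse-Gamma(α + n/2, β + SS/2) = Inverse-Gamma(3.5, 21.455).
The mode of Inverse-Gamma(a, b) is b/(a+1) = 21.455/4.5 ≈ 4.768.

σ̂²_MAP = 4.768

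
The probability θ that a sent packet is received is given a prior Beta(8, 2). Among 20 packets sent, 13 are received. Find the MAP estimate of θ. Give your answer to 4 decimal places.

Prior: Beta(8, 2).
Data: 13 successes in 20 trials. The binomial likelihood contributes θ^13(1−θ)^7, so the posterior is Beta(8+13, 2+7) = Beta(21, 9).
For Beta(a, b) with a, b > 1 the mode is (a−1)/(a+b−2) = 20/28 ≈ 0.7143.

θ̂_MAP = 0.7143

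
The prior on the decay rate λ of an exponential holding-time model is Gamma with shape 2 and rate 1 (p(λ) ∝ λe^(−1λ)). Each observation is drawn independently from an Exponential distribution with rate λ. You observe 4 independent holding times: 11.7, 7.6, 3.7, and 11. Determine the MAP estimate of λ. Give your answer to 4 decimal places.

λ̂_MAP = 0.1429

The Exponential(rate=λ) likelihood is ∝ λ^n e^(−λΣtᵢ). Here n = 4 and Σtᵢ = 11.7 + 7.6 + 3.7 + 11 = 34.
Posterior ∝ λe^(−1λ) · λ^4e^(−34λ) = λ^5e^(−35λ), i.e. Gamma(6, 35).
Mode = (a−1)/b = 5/35 ≈ 0.1429.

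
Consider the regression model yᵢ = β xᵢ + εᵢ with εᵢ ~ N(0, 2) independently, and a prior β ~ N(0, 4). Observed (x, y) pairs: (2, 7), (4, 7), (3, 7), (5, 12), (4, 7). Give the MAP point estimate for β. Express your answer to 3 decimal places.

β̂_MAP = 2.142

log p(β | y) = −Σ(yᵢ − βxᵢ)²/(2·2) − β²/(2·4) + const.
Setting the derivative to zero: Σxᵢ(yᵢ − βxᵢ)/2 − β/4 = 0, so β = Σxᵢyᵢ / (Σxᵢ² + σ²/τ²).
Σxᵢyᵢ = 2·7 + 4·7 + 3·7 + 5·12 + 4·7 = 151; Σxᵢ² = 70; σ²/τ² = 0.5.
β̂_MAP = 151 / (70 + 0.5) = 151/70.5 ≈ 2.142.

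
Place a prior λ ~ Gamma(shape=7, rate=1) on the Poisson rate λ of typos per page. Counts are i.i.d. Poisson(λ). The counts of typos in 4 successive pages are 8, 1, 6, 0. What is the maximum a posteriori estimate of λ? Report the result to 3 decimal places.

λ̂_MAP = 4.200

Σxᵢ = 8+1+6+0 = 15, with n = 4.
Posterior ∝ λ^6e^(−1λ) · λ^15e^(−4λ) = λ^21e^(−5λ), i.e. Gamma(shape=22, rate=5).
The mode of a Gamma(a, b) with a ≥ 1 (shape–rate) is (a−1)/b = 21/5 ≈ 4.200.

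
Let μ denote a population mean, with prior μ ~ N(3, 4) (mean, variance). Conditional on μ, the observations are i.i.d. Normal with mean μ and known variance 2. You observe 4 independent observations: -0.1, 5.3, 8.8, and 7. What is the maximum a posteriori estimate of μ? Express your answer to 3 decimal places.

n = 4; x̄ = ((-0.1) + 5.3 + 8.8 + 7)/4 = 21/4 = 5.25.
For a Normal prior and Normal likelihood with known variance, the posterior is Normal; its mode equals its mean, the precision-weighted average.
Prior precision 1/σ₀² = 1/4 = 0.25; data precision n/σ² = 4/2 = 2.
μ̂ = (0.25·3 + 2·5.25) / (0.25 + 2) = 11.25/2.25 = 5.000.

μ̂_MAP = 5.000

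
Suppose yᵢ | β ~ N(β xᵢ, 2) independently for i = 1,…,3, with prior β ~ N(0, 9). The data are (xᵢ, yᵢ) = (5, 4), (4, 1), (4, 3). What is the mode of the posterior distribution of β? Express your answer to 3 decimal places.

β̂_MAP = 0.629

log p(β | y) = −Σ(yᵢ − βxᵢ)²/(2·2) − β²/(2·9) + const.
Setting the derivative to zero: Σxᵢ(yᵢ − βxᵢ)/2 − β/9 = 0, so β = Σxᵢyᵢ / (Σxᵢ² + σ²/τ²).
Σxᵢyᵢ = 5·4 + 4·1 + 4·3 = 36; Σxᵢ² = 57; σ²/τ² = 2/9.
β̂_MAP = 36 / (57 + 2/9) = 36/(515/9) = 324/515 ≈ 0.629.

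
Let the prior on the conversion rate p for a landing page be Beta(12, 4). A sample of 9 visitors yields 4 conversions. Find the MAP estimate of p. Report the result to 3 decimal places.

p̂_MAP = 0.652

Prior: Beta(12, 4).
Data: 4 successes in 9 trials. The binomial likelihood contributes p^4(1−p)^5, so the posterior is Beta(12+4, 4+5) = Beta(16, 9).
For Beta(a, b) with a, b > 1 the mode is (a−1)/(a+b−2) = 15/23 ≈ 0.652.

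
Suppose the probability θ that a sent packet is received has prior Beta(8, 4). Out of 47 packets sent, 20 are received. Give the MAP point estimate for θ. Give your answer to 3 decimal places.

θ̂_MAP = 0.474

Prior: Beta(8, 4).
Data: 20 successes in 47 trials. The binomial likelihood contributes θ^20(1−θ)^27, so the posterior is Beta(8+20, 4+27) = Beta(28, 31).
For Beta(a, b) with a, b > 1 the mode is (a−1)/(a+b−2) = 27/57 ≈ 0.474.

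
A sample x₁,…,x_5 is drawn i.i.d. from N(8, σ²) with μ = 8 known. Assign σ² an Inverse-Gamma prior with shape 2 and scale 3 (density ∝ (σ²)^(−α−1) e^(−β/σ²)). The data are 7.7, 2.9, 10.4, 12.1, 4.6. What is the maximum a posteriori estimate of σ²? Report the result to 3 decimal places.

Sum of squared deviations about the known mean: SS = (7.7−8)² + (2.9−8)² + (10.4−8)² + (12.1−8)² + (4.6−8)² = 60.23.
The Normal likelihood contributes (σ²)^(−n/2) exp(−SS/(2σ²)), so the posterior is Inverse-Gamma(α + n/2, β + SS/2) = Inverse-Gamma(4.5, 33.115).
The mode of Inverse-Gamma(a, b) is b/(a+1) = 33.115/5.5 ≈ 6.021.

σ̂²_MAP = 6.021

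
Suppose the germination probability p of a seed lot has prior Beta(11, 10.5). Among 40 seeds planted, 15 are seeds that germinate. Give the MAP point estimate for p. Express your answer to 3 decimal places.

p̂_MAP = 0.420

Prior: Beta(11, 10.5).
Data: 15 successes in 40 trials. The binomial likelihood contributes p^15(1−p)^25, so the posterior is Beta(11+15, 10.5+25) = Beta(26, 35.5).
For Beta(a, b) with a, b > 1 the mode is (a−1)/(a+b−2) = 25/59.5 ≈ 0.420.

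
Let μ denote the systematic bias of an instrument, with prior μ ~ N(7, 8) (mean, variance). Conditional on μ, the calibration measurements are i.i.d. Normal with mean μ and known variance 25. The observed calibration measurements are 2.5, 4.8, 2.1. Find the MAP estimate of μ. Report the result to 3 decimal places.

n = 3; x̄ = (2.5 + 4.8 + 2.1)/3 = 9.4/3 = 47/15 ≈ 3.1333.
For a Normal prior and Normal likelihood with known variance, the posterior is Normal; its mode equals its mean, the precision-weighted average.
Prior precision 1/σ₀² = 1/8 = 0.125; data precision n/σ² = 3/25 = 0.12.
μ̂ = (0.125·7 + 0.12·(47/15)) / (0.125 + 0.12) = 1.251/0.245 = 1251/245 ≈ 5.106.

μ̂_MAP = 5.106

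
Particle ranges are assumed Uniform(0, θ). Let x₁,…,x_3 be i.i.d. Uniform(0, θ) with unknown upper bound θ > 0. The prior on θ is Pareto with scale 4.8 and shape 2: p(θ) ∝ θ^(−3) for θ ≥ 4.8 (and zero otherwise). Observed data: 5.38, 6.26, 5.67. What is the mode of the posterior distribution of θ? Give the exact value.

The Uniform(0, θ) likelihood is θ^(−n) for θ ≥ max(xᵢ), zero otherwise. Here max(xᵢ) = 6.26.
Posterior ∝ θ^(−3) · θ^(−3) = θ^(−6) on θ ≥ max(4.8, 6.26) = 6.26.
This density is strictly decreasing in θ, so the posterior mode lies at the lower boundary of the support.

θ̂_MAP = 6.26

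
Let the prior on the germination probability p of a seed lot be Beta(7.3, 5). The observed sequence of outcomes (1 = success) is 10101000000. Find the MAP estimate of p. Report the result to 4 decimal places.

p̂_MAP = 0.4366

Prior: Beta(7.3, 5).
Data: 3 successes in 11 trials (from the sequence). The binomial likelihood contributes p^3(1−p)^8, so the posterior is Beta(7.3+3, 5+8) = Beta(10.3, 13).
For Beta(a, b) with a, b > 1 the mode is (a−1)/(a+b−2) = 9.3/21.3 ≈ 0.4366.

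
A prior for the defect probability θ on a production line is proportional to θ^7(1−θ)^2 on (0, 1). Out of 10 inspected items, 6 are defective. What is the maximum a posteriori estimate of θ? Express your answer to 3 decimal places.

θ̂_MAP = 0.684

The prior density ∝ θ^7(1−θ)^2 is the kernel of Beta(8, 3).
Data: 6 successes in 10 trials. The binomial likelihood contributes θ^6(1−θ)^4, so the posterior is Beta(8+6, 3+4) = Beta(14, 7).
For Beta(a, b) with a, b > 1 the mode is (a−1)/(a+b−2) = 13/19 ≈ 0.684.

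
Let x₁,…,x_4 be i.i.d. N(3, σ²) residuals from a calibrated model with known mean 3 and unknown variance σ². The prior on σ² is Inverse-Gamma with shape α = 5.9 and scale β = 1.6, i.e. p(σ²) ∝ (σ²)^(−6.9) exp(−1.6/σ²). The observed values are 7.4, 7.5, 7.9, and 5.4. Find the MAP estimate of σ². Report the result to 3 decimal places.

Sum of squared deviations about the known mean: SS = (7.4−3)² + (7.5−3)² + (7.9−3)² + (5.4−3)² = 69.38.
The Normal likelihood contributes (σ²)^(−n/2) exp(−SS/(2σ²)), so the posterior is Inverse-Gamma(α + n/2, β + SS/2) = Inverse-Gamma(7.9, 36.29).
The mode of Inverse-Gamma(a, b) is b/(a+1) = 36.29/8.9 ≈ 4.078.

σ̂²_MAP = 4.078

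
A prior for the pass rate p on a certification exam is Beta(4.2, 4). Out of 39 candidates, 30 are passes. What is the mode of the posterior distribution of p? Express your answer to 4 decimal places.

p̂_MAP = 0.7345

Prior: Beta(4.2, 4).
Data: 30 successes in 39 trials. The binomial likelihood contributes p^30(1−p)^9, so the posterior is Beta(4.2+30, 4+9) = Beta(34.2, 13).
For Beta(a, b) with a, b > 1 the mode is (a−1)/(a+b−2) = 33.2/45.2 ≈ 0.7345.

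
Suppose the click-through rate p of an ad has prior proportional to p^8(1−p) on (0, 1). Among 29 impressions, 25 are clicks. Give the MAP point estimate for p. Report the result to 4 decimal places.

The prior density ∝ p^8(1−p)^1 is the kernel of Beta(9, 2).
Data: 25 successes in 29 trials. The binomial likelihood contributes p^25(1−p)^4, so the posterior is Beta(9+25, 2+4) = Beta(34, 6).
For Beta(a, b) with a, b > 1 the mode is (a−1)/(a+b−2) = 33/38 ≈ 0.8684.

p̂_MAP = 0.8684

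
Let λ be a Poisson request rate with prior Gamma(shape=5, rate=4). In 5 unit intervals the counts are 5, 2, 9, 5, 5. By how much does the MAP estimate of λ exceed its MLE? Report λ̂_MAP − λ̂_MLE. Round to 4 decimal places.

MAP − MLE = -1.8667

Σxᵢ = 26. Posterior is Gamma(31, 9); MAP = (31−1)/9 = 30/9 ≈ 3.33333.
MLE = x̄ = 26/5 ≈ 5.20000.
Difference = 30/9 − 26/5 = -28/15 ≈ -1.8667.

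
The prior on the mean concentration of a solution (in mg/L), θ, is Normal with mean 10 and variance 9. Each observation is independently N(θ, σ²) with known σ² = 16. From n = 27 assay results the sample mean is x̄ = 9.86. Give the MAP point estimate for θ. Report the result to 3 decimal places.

θ̂_MAP = 9.869

n = 27, x̄ = 9.86.
For a Normal prior and Normal likelihood with known variance, the posterior is Normal; its mode equals its mean, the precision-weighted average.
Prior precision 1/σ₀² = 1/9; data precision n/σ² = 27/16 = 1.6875.
θ̂ = ((1/9)·10 + 1.6875·9.86) / (1/9 + 1.6875) = (127799/7200)/(259/144) = 18257/1850 ≈ 9.869.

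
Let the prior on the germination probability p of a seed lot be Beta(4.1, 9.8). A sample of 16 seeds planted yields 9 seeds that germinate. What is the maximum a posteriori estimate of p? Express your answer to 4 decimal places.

p̂_MAP = 0.4337

Prior: Beta(4.1, 9.8).
Data: 9 successes in 16 trials. The binomial likelihood contributes p^9(1−p)^7, so the posterior is Beta(4.1+9, 9.8+7) = Beta(13.1, 16.8).
For Beta(a, b) with a, b > 1 the mode is (a−1)/(a+b−2) = 12.1/27.9 ≈ 0.4337.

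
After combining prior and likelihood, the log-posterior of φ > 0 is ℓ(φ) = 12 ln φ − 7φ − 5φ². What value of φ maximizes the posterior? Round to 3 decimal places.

φ̂_MAP = 0.800

ℓ'(φ) = 12/φ − 7 − 10φ. Setting this to zero and multiplying by φ: 10φ² + 7φ − 12 = 0.
φ = (−7 + √(7² + 4·10·12)) / (2·10) = (−7 + √529) / 20 = (−7 + 23)/20 = 4/5.
ℓ''(φ) = −12/φ² − 10 < 0, confirming a maximum.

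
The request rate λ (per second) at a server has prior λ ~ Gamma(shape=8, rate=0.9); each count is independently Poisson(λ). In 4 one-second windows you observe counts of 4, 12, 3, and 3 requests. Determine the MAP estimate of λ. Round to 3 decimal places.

Σxᵢ = 4+12+3+3 = 22, with n = 4.
Posterior ∝ λ^7e^(−0.9λ) · λ^22e^(−4λ) = λ^29e^(−4.9λ), i.e. Gamma(shape=30, rate=4.9).
The mode of a Gamma(a, b) with a ≥ 1 (shape–rate) is (a−1)/b = 29/4.9 ≈ 5.918.

λ̂_MAP = 5.918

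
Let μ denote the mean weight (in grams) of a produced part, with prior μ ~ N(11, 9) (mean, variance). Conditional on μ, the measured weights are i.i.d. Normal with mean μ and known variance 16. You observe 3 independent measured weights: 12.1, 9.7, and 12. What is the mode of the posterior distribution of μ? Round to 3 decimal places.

μ̂_MAP = 11.167

n = 3; x̄ = (12.1 + 9.7 + 12)/3 = 33.8/3 = 169/15 ≈ 11.2667.
For a Normal prior and Normal likelihood with known variance, the posterior is Normal; its mode equals its mean, the precision-weighted average.
Prior precision 1/σ₀² = 1/9; data precision n/σ² = 3/16 = 0.1875.
μ̂ = ((1/9)·11 + 0.1875·(169/15)) / (1/9 + 0.1875) = (2401/720)/(43/144) = 2401/215 ≈ 11.167.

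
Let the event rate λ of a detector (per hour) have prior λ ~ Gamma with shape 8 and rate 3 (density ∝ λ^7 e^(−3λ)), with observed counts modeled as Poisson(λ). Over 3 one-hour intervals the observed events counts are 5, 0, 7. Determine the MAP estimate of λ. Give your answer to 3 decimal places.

λ̂_MAP = 3.167

Σxᵢ = 5+0+7 = 12, with n = 3.
Posterior ∝ λ^7e^(−3λ) · λ^12e^(−3λ) = λ^19e^(−6λ), i.e. Gamma(shape=20, rate=6).
The mode of a Gamma(a, b) with a ≥ 1 (shape–rate) is (a−1)/b = 19/6 ≈ 3.167.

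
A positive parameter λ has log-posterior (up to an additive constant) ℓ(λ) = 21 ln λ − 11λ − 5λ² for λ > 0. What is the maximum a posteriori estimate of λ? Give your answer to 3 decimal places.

λ̂_MAP = 1.000

ℓ'(λ) = 21/λ − 11 − 10λ. Setting this to zero and multiplying by λ: 10λ² + 11λ − 21 = 0.
λ = (−11 + √(11² + 4·10·21)) / (2·10) = (−11 + √961) / 20 = (−11 + 31)/20 = 1.
ℓ''(λ) = −21/λ² − 10 < 0, confirming a maximum.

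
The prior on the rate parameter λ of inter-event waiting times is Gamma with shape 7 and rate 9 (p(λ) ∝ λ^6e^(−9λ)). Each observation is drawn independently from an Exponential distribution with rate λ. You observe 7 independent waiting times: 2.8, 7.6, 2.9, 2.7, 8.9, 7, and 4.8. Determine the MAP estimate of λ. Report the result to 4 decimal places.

λ̂_MAP = 0.2845

The Exponential(rate=λ) likelihood is ∝ λ^n e^(−λΣtᵢ). Here n = 7 and Σtᵢ = 2.8 + 7.6 + 2.9 + 2.7 + 8.9 + 7 + 4.8 = 36.7.
Posterior ∝ λ^6e^(−9λ) · λ^7e^(−36.7λ) = λ^13e^(−45.7λ), i.e. Gamma(14, 45.7).
Mode = (a−1)/b = 13/45.7 ≈ 0.2845.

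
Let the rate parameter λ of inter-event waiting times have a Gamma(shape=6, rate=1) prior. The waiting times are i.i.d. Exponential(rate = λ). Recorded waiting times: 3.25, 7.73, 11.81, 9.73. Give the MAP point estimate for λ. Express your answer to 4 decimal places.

λ̂_MAP = 0.2685

The Exponential(rate=λ) likelihood is ∝ λ^n e^(−λΣtᵢ). Here n = 4 and Σtᵢ = 3.25 + 7.73 + 11.81 + 9.73 = 32.52.
Posterior ∝ λ^5e^(−1λ) · λ^4e^(−32.52λ) = λ^9e^(−33.52λ), i.e. Gamma(10, 33.52).
Mode = (a−1)/b = 9/33.52 ≈ 0.2685.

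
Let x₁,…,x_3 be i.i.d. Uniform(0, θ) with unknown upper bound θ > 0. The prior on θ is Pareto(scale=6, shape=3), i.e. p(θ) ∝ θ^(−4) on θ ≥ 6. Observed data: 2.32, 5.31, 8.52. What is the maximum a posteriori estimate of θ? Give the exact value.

θ̂_MAP = 8.52

The Uniform(0, θ) likelihood is θ^(−n) for θ ≥ max(xᵢ), zero otherwise. Here max(xᵢ) = 8.52.
Posterior ∝ θ^(−4) · θ^(−3) = θ^(−7) on θ ≥ max(6, 8.52) = 8.52.
This density is strictly decreasing in θ, so the posterior mode lies at the lower boundary of the support.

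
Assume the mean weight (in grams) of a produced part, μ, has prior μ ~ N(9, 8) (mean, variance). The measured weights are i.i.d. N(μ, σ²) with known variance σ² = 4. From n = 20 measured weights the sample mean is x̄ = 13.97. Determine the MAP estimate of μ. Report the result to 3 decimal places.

μ̂_MAP = 13.849

n = 20, x̄ = 13.97.
For a Normal prior and Normal likelihood with known variance, the posterior is Normal; its mode equals its mean, the precision-weighted average.
Prior precision 1/σ₀² = 1/8 = 0.125; data precision n/σ² = 20/4 = 5.
μ̂ = (0.125·9 + 5·13.97) / (0.125 + 5) = 70.975/5.125 = 2839/205 ≈ 13.849.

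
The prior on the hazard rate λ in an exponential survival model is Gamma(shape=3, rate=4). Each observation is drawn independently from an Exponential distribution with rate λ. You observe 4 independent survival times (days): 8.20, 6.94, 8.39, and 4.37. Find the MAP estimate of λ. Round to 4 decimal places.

λ̂_MAP = 0.1881

The Exponential(rate=λ) likelihood is ∝ λ^n e^(−λΣtᵢ). Here n = 4 and Σtᵢ = 8.20 + 6.94 + 8.39 + 4.37 = 27.90.
Posterior ∝ λ^2e^(−4λ) · λ^4e^(−27.90λ) = λ^6e^(−31.90λ), i.e. Gamma(7, 31.90).
Mode = (a−1)/b = 6/31.90 ≈ 0.1881.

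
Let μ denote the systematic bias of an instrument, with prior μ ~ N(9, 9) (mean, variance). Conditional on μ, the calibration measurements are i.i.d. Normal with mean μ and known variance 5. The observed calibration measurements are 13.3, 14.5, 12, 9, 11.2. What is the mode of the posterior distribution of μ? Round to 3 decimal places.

μ̂_MAP = 11.700

n = 5; x̄ = (13.3 + 14.5 + 12 + 9 + 11.2)/5 = 60/5 = 12.
For a Normal prior and Normal likelihood with known variance, the posterior is Normal; its mode equals its mean, the precision-weighted average.
Prior precision 1/σ₀² = 1/9; data precision n/σ² = 5/5 = 1.
μ̂ = ((1/9)·9 + 1·12) / (1/9 + 1) = 13/(10/9) = 11.700.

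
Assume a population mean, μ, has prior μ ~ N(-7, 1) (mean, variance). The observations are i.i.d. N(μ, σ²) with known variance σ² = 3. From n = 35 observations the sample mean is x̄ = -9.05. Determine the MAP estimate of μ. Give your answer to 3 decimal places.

n = 35, x̄ = -9.05.
For a Normal prior and Normal likelihood with known variance, the posterior is Normal; its mode equals its mean, the precision-weighted average.
Prior precision 1/σ₀² = 1/1 = 1; data precision n/σ² = 35/3.
μ̂ = (1·(-7) + (35/3)·(-9.05)) / (1 + 35/3) = (-1351/12)/(38/3) = -1351/152 ≈ -8.888.

μ̂_MAP = -8.888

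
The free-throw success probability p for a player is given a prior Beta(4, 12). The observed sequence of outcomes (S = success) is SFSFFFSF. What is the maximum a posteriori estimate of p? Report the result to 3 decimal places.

Prior: Beta(4, 12).
Data: 3 successes in 8 trials (from the sequence). The binomial likelihood contributes p^3(1−p)^5, so the posterior is Beta(4+3, 12+5) = Beta(7, 17).
For Beta(a, b) with a, b > 1 the mode is (a−1)/(a+b−2) = 6/22 ≈ 0.273.

p̂_MAP = 0.273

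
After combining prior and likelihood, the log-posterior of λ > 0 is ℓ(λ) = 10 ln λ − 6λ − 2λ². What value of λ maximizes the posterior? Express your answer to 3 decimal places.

ℓ'(λ) = 10/λ − 6 − 4λ. Setting this to zero and multiplying by λ: 4λ² + 6λ − 10 = 0.
λ = (−6 + √(6² + 4·4·10)) / (2·4) = (−6 + √196) / 8 = (−6 + 14)/8 = 1.
ℓ''(λ) = −10/λ² − 4 < 0, confirming a maximum.

λ̂_MAP = 1.000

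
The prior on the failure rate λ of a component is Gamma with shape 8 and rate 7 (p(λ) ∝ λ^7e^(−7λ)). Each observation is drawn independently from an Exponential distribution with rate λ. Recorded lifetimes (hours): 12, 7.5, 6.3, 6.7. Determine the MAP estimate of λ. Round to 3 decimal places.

λ̂_MAP = 0.278

The Exponential(rate=λ) likelihood is ∝ λ^n e^(−λΣtᵢ). Here n = 4 and Σtᵢ = 12 + 7.5 + 6.3 + 6.7 = 32.5.
Posterior ∝ λ^7e^(−7λ) · λ^4e^(−32.5λ) = λ^11e^(−39.5λ), i.e. Gamma(12, 39.5).
Mode = (a−1)/b = 11/39.5 ≈ 0.278.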